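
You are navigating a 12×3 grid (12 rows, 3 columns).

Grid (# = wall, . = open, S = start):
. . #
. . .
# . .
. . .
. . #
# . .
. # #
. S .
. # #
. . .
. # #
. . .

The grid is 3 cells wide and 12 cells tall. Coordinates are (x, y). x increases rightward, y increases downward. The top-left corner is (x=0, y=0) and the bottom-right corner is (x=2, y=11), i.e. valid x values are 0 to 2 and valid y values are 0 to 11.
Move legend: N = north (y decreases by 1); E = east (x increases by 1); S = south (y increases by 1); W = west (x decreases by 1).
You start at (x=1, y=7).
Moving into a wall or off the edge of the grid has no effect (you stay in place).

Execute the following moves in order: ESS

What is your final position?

Start: (x=1, y=7)
  E (east): (x=1, y=7) -> (x=2, y=7)
  S (south): blocked, stay at (x=2, y=7)
  S (south): blocked, stay at (x=2, y=7)
Final: (x=2, y=7)

Answer: Final position: (x=2, y=7)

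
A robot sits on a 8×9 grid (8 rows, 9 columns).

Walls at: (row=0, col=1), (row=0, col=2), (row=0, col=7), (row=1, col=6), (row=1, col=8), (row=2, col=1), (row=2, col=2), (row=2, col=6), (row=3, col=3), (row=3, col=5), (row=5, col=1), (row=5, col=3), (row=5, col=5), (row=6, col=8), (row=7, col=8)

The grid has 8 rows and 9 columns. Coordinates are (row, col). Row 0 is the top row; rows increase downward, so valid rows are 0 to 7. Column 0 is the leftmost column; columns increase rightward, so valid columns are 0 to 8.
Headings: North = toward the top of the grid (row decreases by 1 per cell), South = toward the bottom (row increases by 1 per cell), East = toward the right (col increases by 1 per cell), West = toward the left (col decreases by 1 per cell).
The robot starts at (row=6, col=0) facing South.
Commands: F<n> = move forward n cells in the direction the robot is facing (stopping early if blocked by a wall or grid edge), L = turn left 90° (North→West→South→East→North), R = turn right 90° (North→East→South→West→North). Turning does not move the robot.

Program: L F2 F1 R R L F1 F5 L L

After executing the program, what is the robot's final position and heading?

Answer: Final position: (row=7, col=3), facing North

Derivation:
Start: (row=6, col=0), facing South
  L: turn left, now facing East
  F2: move forward 2, now at (row=6, col=2)
  F1: move forward 1, now at (row=6, col=3)
  R: turn right, now facing South
  R: turn right, now facing West
  L: turn left, now facing South
  F1: move forward 1, now at (row=7, col=3)
  F5: move forward 0/5 (blocked), now at (row=7, col=3)
  L: turn left, now facing East
  L: turn left, now facing North
Final: (row=7, col=3), facing North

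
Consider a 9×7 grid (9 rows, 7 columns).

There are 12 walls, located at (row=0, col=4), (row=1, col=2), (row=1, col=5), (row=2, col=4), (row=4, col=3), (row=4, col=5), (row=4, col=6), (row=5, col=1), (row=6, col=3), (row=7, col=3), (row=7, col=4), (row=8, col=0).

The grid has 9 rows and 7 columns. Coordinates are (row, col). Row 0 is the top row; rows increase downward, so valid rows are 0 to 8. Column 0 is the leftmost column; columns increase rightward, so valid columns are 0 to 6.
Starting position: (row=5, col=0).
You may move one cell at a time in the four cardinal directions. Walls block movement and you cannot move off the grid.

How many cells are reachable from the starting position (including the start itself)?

Answer: Reachable cells: 51

Derivation:
BFS flood-fill from (row=5, col=0):
  Distance 0: (row=5, col=0)
  Distance 1: (row=4, col=0), (row=6, col=0)
  Distance 2: (row=3, col=0), (row=4, col=1), (row=6, col=1), (row=7, col=0)
  Distance 3: (row=2, col=0), (row=3, col=1), (row=4, col=2), (row=6, col=2), (row=7, col=1)
  Distance 4: (row=1, col=0), (row=2, col=1), (row=3, col=2), (row=5, col=2), (row=7, col=2), (row=8, col=1)
  Distance 5: (row=0, col=0), (row=1, col=1), (row=2, col=2), (row=3, col=3), (row=5, col=3), (row=8, col=2)
  Distance 6: (row=0, col=1), (row=2, col=3), (row=3, col=4), (row=5, col=4), (row=8, col=3)
  Distance 7: (row=0, col=2), (row=1, col=3), (row=3, col=5), (row=4, col=4), (row=5, col=5), (row=6, col=4), (row=8, col=4)
  Distance 8: (row=0, col=3), (row=1, col=4), (row=2, col=5), (row=3, col=6), (row=5, col=6), (row=6, col=5), (row=8, col=5)
  Distance 9: (row=2, col=6), (row=6, col=6), (row=7, col=5), (row=8, col=6)
  Distance 10: (row=1, col=6), (row=7, col=6)
  Distance 11: (row=0, col=6)
  Distance 12: (row=0, col=5)
Total reachable: 51 (grid has 51 open cells total)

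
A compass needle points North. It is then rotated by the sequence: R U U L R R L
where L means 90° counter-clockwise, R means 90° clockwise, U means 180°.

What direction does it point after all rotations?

Answer: Final heading: East

Derivation:
Start: North
  R (right (90° clockwise)) -> East
  U (U-turn (180°)) -> West
  U (U-turn (180°)) -> East
  L (left (90° counter-clockwise)) -> North
  R (right (90° clockwise)) -> East
  R (right (90° clockwise)) -> South
  L (left (90° counter-clockwise)) -> East
Final: East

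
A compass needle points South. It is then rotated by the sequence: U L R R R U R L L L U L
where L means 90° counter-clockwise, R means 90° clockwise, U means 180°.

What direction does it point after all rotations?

Start: South
  U (U-turn (180°)) -> North
  L (left (90° counter-clockwise)) -> West
  R (right (90° clockwise)) -> North
  R (right (90° clockwise)) -> East
  R (right (90° clockwise)) -> South
  U (U-turn (180°)) -> North
  R (right (90° clockwise)) -> East
  L (left (90° counter-clockwise)) -> North
  L (left (90° counter-clockwise)) -> West
  L (left (90° counter-clockwise)) -> South
  U (U-turn (180°)) -> North
  L (left (90° counter-clockwise)) -> West
Final: West

Answer: Final heading: West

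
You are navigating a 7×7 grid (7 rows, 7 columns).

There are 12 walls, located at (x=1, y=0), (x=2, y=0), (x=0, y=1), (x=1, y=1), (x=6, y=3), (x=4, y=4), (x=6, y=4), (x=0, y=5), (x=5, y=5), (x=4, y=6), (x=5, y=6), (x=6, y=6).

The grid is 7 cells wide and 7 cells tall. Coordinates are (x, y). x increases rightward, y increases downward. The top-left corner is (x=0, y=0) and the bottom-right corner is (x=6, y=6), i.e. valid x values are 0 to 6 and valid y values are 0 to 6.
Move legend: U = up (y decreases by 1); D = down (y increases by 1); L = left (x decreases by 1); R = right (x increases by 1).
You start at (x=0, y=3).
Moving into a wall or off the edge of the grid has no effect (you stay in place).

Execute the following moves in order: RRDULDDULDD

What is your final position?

Answer: Final position: (x=0, y=4)

Derivation:
Start: (x=0, y=3)
  R (right): (x=0, y=3) -> (x=1, y=3)
  R (right): (x=1, y=3) -> (x=2, y=3)
  D (down): (x=2, y=3) -> (x=2, y=4)
  U (up): (x=2, y=4) -> (x=2, y=3)
  L (left): (x=2, y=3) -> (x=1, y=3)
  D (down): (x=1, y=3) -> (x=1, y=4)
  D (down): (x=1, y=4) -> (x=1, y=5)
  U (up): (x=1, y=5) -> (x=1, y=4)
  L (left): (x=1, y=4) -> (x=0, y=4)
  D (down): blocked, stay at (x=0, y=4)
  D (down): blocked, stay at (x=0, y=4)
Final: (x=0, y=4)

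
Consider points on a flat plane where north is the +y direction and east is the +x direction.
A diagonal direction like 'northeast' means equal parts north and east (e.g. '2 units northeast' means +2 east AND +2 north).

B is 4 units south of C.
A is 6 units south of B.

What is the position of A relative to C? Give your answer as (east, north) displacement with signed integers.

Answer: A is at (east=0, north=-10) relative to C.

Derivation:
Place C at the origin (east=0, north=0).
  B is 4 units south of C: delta (east=+0, north=-4); B at (east=0, north=-4).
  A is 6 units south of B: delta (east=+0, north=-6); A at (east=0, north=-10).
Therefore A relative to C: (east=0, north=-10).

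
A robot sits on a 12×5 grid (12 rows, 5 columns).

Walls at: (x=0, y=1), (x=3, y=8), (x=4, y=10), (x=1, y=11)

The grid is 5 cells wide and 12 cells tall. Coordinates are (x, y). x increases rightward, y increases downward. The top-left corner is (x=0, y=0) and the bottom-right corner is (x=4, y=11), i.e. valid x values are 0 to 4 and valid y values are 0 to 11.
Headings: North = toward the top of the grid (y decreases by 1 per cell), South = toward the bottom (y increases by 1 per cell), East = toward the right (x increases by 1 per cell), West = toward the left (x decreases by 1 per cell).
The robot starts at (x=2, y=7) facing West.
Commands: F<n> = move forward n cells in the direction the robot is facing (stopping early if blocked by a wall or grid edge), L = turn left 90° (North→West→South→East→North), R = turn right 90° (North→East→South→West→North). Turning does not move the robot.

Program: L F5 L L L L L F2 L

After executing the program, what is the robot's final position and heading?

Start: (x=2, y=7), facing West
  L: turn left, now facing South
  F5: move forward 4/5 (blocked), now at (x=2, y=11)
  L: turn left, now facing East
  L: turn left, now facing North
  L: turn left, now facing West
  L: turn left, now facing South
  L: turn left, now facing East
  F2: move forward 2, now at (x=4, y=11)
  L: turn left, now facing North
Final: (x=4, y=11), facing North

Answer: Final position: (x=4, y=11), facing North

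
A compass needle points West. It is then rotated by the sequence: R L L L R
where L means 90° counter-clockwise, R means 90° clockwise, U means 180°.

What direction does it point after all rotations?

Start: West
  R (right (90° clockwise)) -> North
  L (left (90° counter-clockwise)) -> West
  L (left (90° counter-clockwise)) -> South
  L (left (90° counter-clockwise)) -> East
  R (right (90° clockwise)) -> South
Final: South

Answer: Final heading: South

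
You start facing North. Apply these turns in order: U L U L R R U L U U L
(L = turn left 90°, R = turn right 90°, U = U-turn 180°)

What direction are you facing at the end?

Start: North
  U (U-turn (180°)) -> South
  L (left (90° counter-clockwise)) -> East
  U (U-turn (180°)) -> West
  L (left (90° counter-clockwise)) -> South
  R (right (90° clockwise)) -> West
  R (right (90° clockwise)) -> North
  U (U-turn (180°)) -> South
  L (left (90° counter-clockwise)) -> East
  U (U-turn (180°)) -> West
  U (U-turn (180°)) -> East
  L (left (90° counter-clockwise)) -> North
Final: North

Answer: Final heading: North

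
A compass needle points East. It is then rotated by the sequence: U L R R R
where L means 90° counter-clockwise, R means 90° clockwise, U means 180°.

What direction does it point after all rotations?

Answer: Final heading: East

Derivation:
Start: East
  U (U-turn (180°)) -> West
  L (left (90° counter-clockwise)) -> South
  R (right (90° clockwise)) -> West
  R (right (90° clockwise)) -> North
  R (right (90° clockwise)) -> East
Final: East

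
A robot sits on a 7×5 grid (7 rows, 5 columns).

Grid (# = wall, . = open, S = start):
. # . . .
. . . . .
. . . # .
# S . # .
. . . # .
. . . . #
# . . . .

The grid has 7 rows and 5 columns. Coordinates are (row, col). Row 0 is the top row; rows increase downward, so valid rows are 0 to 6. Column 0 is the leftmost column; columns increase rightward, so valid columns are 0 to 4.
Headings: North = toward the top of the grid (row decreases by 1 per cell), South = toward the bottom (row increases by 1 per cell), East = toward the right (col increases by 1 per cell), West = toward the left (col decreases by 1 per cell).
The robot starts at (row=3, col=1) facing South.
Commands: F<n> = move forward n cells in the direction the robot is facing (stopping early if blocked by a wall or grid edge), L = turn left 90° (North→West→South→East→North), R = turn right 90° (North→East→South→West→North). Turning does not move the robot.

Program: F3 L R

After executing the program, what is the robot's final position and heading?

Start: (row=3, col=1), facing South
  F3: move forward 3, now at (row=6, col=1)
  L: turn left, now facing East
  R: turn right, now facing South
Final: (row=6, col=1), facing South

Answer: Final position: (row=6, col=1), facing South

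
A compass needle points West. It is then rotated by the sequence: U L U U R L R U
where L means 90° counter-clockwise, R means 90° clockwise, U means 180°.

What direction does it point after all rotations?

Start: West
  U (U-turn (180°)) -> East
  L (left (90° counter-clockwise)) -> North
  U (U-turn (180°)) -> South
  U (U-turn (180°)) -> North
  R (right (90° clockwise)) -> East
  L (left (90° counter-clockwise)) -> North
  R (right (90° clockwise)) -> East
  U (U-turn (180°)) -> West
Final: West

Answer: Final heading: West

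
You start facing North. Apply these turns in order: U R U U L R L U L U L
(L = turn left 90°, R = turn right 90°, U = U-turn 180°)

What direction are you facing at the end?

Start: North
  U (U-turn (180°)) -> South
  R (right (90° clockwise)) -> West
  U (U-turn (180°)) -> East
  U (U-turn (180°)) -> West
  L (left (90° counter-clockwise)) -> South
  R (right (90° clockwise)) -> West
  L (left (90° counter-clockwise)) -> South
  U (U-turn (180°)) -> North
  L (left (90° counter-clockwise)) -> West
  U (U-turn (180°)) -> East
  L (left (90° counter-clockwise)) -> North
Final: North

Answer: Final heading: North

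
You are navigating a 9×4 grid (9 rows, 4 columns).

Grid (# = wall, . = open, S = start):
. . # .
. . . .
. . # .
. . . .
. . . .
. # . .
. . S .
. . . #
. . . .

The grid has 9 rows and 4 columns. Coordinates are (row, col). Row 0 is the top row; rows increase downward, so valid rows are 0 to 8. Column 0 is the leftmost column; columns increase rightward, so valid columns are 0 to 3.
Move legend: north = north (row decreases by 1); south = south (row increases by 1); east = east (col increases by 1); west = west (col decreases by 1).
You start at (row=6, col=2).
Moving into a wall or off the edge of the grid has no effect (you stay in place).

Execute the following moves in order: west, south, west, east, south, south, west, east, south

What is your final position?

Answer: Final position: (row=8, col=1)

Derivation:
Start: (row=6, col=2)
  west (west): (row=6, col=2) -> (row=6, col=1)
  south (south): (row=6, col=1) -> (row=7, col=1)
  west (west): (row=7, col=1) -> (row=7, col=0)
  east (east): (row=7, col=0) -> (row=7, col=1)
  south (south): (row=7, col=1) -> (row=8, col=1)
  south (south): blocked, stay at (row=8, col=1)
  west (west): (row=8, col=1) -> (row=8, col=0)
  east (east): (row=8, col=0) -> (row=8, col=1)
  south (south): blocked, stay at (row=8, col=1)
Final: (row=8, col=1)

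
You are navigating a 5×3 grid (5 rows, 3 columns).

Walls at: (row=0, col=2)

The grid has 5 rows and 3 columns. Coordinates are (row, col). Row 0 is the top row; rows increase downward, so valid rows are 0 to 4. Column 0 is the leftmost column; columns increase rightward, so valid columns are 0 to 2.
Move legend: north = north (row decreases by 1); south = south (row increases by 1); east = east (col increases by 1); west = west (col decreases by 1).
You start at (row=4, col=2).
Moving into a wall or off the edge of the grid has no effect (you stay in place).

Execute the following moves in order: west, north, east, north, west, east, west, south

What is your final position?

Answer: Final position: (row=3, col=1)

Derivation:
Start: (row=4, col=2)
  west (west): (row=4, col=2) -> (row=4, col=1)
  north (north): (row=4, col=1) -> (row=3, col=1)
  east (east): (row=3, col=1) -> (row=3, col=2)
  north (north): (row=3, col=2) -> (row=2, col=2)
  west (west): (row=2, col=2) -> (row=2, col=1)
  east (east): (row=2, col=1) -> (row=2, col=2)
  west (west): (row=2, col=2) -> (row=2, col=1)
  south (south): (row=2, col=1) -> (row=3, col=1)
Final: (row=3, col=1)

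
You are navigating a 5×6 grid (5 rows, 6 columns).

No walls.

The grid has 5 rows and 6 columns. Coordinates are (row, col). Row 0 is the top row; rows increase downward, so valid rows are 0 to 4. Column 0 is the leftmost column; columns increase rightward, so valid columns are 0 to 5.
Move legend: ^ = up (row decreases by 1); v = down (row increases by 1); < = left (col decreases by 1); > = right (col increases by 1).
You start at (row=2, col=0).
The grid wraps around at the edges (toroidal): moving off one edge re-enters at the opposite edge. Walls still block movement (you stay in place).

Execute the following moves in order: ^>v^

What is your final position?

Start: (row=2, col=0)
  ^ (up): (row=2, col=0) -> (row=1, col=0)
  > (right): (row=1, col=0) -> (row=1, col=1)
  v (down): (row=1, col=1) -> (row=2, col=1)
  ^ (up): (row=2, col=1) -> (row=1, col=1)
Final: (row=1, col=1)

Answer: Final position: (row=1, col=1)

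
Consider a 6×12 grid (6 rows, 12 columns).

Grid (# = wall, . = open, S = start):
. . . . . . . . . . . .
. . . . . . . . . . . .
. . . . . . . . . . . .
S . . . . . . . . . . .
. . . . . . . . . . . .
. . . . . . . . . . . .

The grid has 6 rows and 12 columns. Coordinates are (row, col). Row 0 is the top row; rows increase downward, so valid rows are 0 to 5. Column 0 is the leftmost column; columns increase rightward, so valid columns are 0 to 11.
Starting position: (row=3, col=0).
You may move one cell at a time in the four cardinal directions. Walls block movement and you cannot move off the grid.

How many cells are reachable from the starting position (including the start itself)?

BFS flood-fill from (row=3, col=0):
  Distance 0: (row=3, col=0)
  Distance 1: (row=2, col=0), (row=3, col=1), (row=4, col=0)
  Distance 2: (row=1, col=0), (row=2, col=1), (row=3, col=2), (row=4, col=1), (row=5, col=0)
  Distance 3: (row=0, col=0), (row=1, col=1), (row=2, col=2), (row=3, col=3), (row=4, col=2), (row=5, col=1)
  Distance 4: (row=0, col=1), (row=1, col=2), (row=2, col=3), (row=3, col=4), (row=4, col=3), (row=5, col=2)
  Distance 5: (row=0, col=2), (row=1, col=3), (row=2, col=4), (row=3, col=5), (row=4, col=4), (row=5, col=3)
  Distance 6: (row=0, col=3), (row=1, col=4), (row=2, col=5), (row=3, col=6), (row=4, col=5), (row=5, col=4)
  Distance 7: (row=0, col=4), (row=1, col=5), (row=2, col=6), (row=3, col=7), (row=4, col=6), (row=5, col=5)
  Distance 8: (row=0, col=5), (row=1, col=6), (row=2, col=7), (row=3, col=8), (row=4, col=7), (row=5, col=6)
  Distance 9: (row=0, col=6), (row=1, col=7), (row=2, col=8), (row=3, col=9), (row=4, col=8), (row=5, col=7)
  Distance 10: (row=0, col=7), (row=1, col=8), (row=2, col=9), (row=3, col=10), (row=4, col=9), (row=5, col=8)
  Distance 11: (row=0, col=8), (row=1, col=9), (row=2, col=10), (row=3, col=11), (row=4, col=10), (row=5, col=9)
  Distance 12: (row=0, col=9), (row=1, col=10), (row=2, col=11), (row=4, col=11), (row=5, col=10)
  Distance 13: (row=0, col=10), (row=1, col=11), (row=5, col=11)
  Distance 14: (row=0, col=11)
Total reachable: 72 (grid has 72 open cells total)

Answer: Reachable cells: 72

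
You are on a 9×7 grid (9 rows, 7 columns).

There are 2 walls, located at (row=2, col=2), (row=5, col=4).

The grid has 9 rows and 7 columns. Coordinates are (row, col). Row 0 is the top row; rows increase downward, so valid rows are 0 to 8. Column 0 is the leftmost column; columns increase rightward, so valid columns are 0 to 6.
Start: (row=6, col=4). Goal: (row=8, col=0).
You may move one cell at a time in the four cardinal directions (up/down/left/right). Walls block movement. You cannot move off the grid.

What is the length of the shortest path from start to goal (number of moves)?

Answer: Shortest path length: 6

Derivation:
BFS from (row=6, col=4) until reaching (row=8, col=0):
  Distance 0: (row=6, col=4)
  Distance 1: (row=6, col=3), (row=6, col=5), (row=7, col=4)
  Distance 2: (row=5, col=3), (row=5, col=5), (row=6, col=2), (row=6, col=6), (row=7, col=3), (row=7, col=5), (row=8, col=4)
  Distance 3: (row=4, col=3), (row=4, col=5), (row=5, col=2), (row=5, col=6), (row=6, col=1), (row=7, col=2), (row=7, col=6), (row=8, col=3), (row=8, col=5)
  Distance 4: (row=3, col=3), (row=3, col=5), (row=4, col=2), (row=4, col=4), (row=4, col=6), (row=5, col=1), (row=6, col=0), (row=7, col=1), (row=8, col=2), (row=8, col=6)
  Distance 5: (row=2, col=3), (row=2, col=5), (row=3, col=2), (row=3, col=4), (row=3, col=6), (row=4, col=1), (row=5, col=0), (row=7, col=0), (row=8, col=1)
  Distance 6: (row=1, col=3), (row=1, col=5), (row=2, col=4), (row=2, col=6), (row=3, col=1), (row=4, col=0), (row=8, col=0)  <- goal reached here
One shortest path (6 moves): (row=6, col=4) -> (row=6, col=3) -> (row=6, col=2) -> (row=6, col=1) -> (row=6, col=0) -> (row=7, col=0) -> (row=8, col=0)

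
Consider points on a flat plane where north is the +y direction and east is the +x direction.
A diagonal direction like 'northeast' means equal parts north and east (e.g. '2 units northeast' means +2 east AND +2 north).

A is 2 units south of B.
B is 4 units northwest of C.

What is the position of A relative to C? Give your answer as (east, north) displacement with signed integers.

Place C at the origin (east=0, north=0).
  B is 4 units northwest of C: delta (east=-4, north=+4); B at (east=-4, north=4).
  A is 2 units south of B: delta (east=+0, north=-2); A at (east=-4, north=2).
Therefore A relative to C: (east=-4, north=2).

Answer: A is at (east=-4, north=2) relative to C.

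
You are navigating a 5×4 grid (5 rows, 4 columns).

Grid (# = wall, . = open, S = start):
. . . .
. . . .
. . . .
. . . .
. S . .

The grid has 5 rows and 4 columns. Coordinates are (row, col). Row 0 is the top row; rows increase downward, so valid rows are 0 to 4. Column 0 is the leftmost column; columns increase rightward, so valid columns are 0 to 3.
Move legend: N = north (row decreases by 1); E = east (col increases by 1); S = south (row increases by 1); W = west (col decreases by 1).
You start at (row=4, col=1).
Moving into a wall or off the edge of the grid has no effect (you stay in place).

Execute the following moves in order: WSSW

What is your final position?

Answer: Final position: (row=4, col=0)

Derivation:
Start: (row=4, col=1)
  W (west): (row=4, col=1) -> (row=4, col=0)
  S (south): blocked, stay at (row=4, col=0)
  S (south): blocked, stay at (row=4, col=0)
  W (west): blocked, stay at (row=4, col=0)
Final: (row=4, col=0)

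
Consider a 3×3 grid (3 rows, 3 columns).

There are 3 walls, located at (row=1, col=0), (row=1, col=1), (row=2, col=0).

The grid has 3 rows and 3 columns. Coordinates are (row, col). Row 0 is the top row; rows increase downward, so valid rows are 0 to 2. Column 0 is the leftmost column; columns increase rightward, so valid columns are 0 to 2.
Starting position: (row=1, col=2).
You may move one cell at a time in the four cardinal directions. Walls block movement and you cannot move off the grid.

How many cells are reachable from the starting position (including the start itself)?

BFS flood-fill from (row=1, col=2):
  Distance 0: (row=1, col=2)
  Distance 1: (row=0, col=2), (row=2, col=2)
  Distance 2: (row=0, col=1), (row=2, col=1)
  Distance 3: (row=0, col=0)
Total reachable: 6 (grid has 6 open cells total)

Answer: Reachable cells: 6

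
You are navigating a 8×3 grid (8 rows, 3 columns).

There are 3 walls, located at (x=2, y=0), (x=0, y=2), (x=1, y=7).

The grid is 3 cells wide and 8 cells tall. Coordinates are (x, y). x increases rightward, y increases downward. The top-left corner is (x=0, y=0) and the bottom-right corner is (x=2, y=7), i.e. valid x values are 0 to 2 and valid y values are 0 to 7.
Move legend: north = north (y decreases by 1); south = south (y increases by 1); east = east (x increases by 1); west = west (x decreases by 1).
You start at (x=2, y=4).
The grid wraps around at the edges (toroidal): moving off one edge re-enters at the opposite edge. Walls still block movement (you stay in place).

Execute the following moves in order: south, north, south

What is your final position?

Start: (x=2, y=4)
  south (south): (x=2, y=4) -> (x=2, y=5)
  north (north): (x=2, y=5) -> (x=2, y=4)
  south (south): (x=2, y=4) -> (x=2, y=5)
Final: (x=2, y=5)

Answer: Final position: (x=2, y=5)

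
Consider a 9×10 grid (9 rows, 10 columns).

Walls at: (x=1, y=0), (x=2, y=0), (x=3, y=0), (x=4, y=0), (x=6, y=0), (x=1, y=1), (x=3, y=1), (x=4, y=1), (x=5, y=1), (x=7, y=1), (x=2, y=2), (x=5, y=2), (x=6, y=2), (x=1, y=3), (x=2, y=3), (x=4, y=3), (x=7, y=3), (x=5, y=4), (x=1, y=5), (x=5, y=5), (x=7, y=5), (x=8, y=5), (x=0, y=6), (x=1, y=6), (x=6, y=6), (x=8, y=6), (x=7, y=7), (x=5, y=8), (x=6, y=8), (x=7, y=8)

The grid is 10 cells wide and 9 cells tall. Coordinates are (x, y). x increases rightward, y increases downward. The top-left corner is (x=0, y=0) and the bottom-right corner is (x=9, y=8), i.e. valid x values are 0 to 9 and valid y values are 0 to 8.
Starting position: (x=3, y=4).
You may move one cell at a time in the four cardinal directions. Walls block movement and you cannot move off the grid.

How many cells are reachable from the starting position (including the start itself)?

BFS flood-fill from (x=3, y=4):
  Distance 0: (x=3, y=4)
  Distance 1: (x=3, y=3), (x=2, y=4), (x=4, y=4), (x=3, y=5)
  Distance 2: (x=3, y=2), (x=1, y=4), (x=2, y=5), (x=4, y=5), (x=3, y=6)
  Distance 3: (x=4, y=2), (x=0, y=4), (x=2, y=6), (x=4, y=6), (x=3, y=7)
  Distance 4: (x=0, y=3), (x=0, y=5), (x=5, y=6), (x=2, y=7), (x=4, y=7), (x=3, y=8)
  Distance 5: (x=0, y=2), (x=1, y=7), (x=5, y=7), (x=2, y=8), (x=4, y=8)
  Distance 6: (x=0, y=1), (x=1, y=2), (x=0, y=7), (x=6, y=7), (x=1, y=8)
  Distance 7: (x=0, y=0), (x=0, y=8)
Total reachable: 33 (grid has 60 open cells total)

Answer: Reachable cells: 33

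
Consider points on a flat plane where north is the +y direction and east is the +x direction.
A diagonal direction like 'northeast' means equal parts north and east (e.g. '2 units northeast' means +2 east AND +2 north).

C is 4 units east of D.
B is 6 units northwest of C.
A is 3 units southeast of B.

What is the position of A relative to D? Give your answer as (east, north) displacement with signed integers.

Place D at the origin (east=0, north=0).
  C is 4 units east of D: delta (east=+4, north=+0); C at (east=4, north=0).
  B is 6 units northwest of C: delta (east=-6, north=+6); B at (east=-2, north=6).
  A is 3 units southeast of B: delta (east=+3, north=-3); A at (east=1, north=3).
Therefore A relative to D: (east=1, north=3).

Answer: A is at (east=1, north=3) relative to D.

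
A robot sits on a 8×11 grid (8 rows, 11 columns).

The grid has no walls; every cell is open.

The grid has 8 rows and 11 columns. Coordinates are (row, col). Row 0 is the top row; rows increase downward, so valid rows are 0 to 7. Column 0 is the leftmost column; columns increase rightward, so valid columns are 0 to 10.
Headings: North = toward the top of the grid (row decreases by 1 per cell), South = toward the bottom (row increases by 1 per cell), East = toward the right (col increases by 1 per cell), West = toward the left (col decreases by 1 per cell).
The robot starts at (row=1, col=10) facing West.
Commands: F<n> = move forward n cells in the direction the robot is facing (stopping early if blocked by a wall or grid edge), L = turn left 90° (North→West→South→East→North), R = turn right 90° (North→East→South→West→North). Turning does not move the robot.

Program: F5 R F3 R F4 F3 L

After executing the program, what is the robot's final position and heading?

Answer: Final position: (row=0, col=10), facing North

Derivation:
Start: (row=1, col=10), facing West
  F5: move forward 5, now at (row=1, col=5)
  R: turn right, now facing North
  F3: move forward 1/3 (blocked), now at (row=0, col=5)
  R: turn right, now facing East
  F4: move forward 4, now at (row=0, col=9)
  F3: move forward 1/3 (blocked), now at (row=0, col=10)
  L: turn left, now facing North
Final: (row=0, col=10), facing North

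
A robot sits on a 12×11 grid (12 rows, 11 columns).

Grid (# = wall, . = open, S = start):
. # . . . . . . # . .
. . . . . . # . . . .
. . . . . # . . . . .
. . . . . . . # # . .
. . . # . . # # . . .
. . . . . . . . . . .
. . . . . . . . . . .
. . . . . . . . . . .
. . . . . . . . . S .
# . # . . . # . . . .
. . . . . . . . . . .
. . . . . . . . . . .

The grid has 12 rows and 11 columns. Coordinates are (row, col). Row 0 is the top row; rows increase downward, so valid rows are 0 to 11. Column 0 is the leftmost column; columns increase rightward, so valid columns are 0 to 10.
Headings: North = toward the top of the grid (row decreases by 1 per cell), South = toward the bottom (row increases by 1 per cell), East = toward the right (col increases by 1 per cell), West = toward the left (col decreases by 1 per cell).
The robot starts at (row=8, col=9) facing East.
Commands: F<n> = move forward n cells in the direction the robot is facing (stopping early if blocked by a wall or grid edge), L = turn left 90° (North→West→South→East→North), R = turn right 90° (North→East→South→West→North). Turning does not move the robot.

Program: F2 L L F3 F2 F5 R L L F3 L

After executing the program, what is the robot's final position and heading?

Start: (row=8, col=9), facing East
  F2: move forward 1/2 (blocked), now at (row=8, col=10)
  L: turn left, now facing North
  L: turn left, now facing West
  F3: move forward 3, now at (row=8, col=7)
  F2: move forward 2, now at (row=8, col=5)
  F5: move forward 5, now at (row=8, col=0)
  R: turn right, now facing North
  L: turn left, now facing West
  L: turn left, now facing South
  F3: move forward 0/3 (blocked), now at (row=8, col=0)
  L: turn left, now facing East
Final: (row=8, col=0), facing East

Answer: Final position: (row=8, col=0), facing East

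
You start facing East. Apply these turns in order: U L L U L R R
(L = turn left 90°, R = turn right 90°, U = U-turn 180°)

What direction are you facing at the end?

Answer: Final heading: North

Derivation:
Start: East
  U (U-turn (180°)) -> West
  L (left (90° counter-clockwise)) -> South
  L (left (90° counter-clockwise)) -> East
  U (U-turn (180°)) -> West
  L (left (90° counter-clockwise)) -> South
  R (right (90° clockwise)) -> West
  R (right (90° clockwise)) -> North
Final: North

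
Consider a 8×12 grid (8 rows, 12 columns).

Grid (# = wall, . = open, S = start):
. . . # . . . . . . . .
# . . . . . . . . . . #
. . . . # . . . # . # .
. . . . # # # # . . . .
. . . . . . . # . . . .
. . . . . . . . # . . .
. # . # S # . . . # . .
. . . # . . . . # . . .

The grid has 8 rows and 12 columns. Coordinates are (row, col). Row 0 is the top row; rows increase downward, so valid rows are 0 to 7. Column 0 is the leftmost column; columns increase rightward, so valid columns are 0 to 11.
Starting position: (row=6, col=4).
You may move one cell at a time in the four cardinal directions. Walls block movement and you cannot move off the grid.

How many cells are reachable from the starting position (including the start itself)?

BFS flood-fill from (row=6, col=4):
  Distance 0: (row=6, col=4)
  Distance 1: (row=5, col=4), (row=7, col=4)
  Distance 2: (row=4, col=4), (row=5, col=3), (row=5, col=5), (row=7, col=5)
  Distance 3: (row=4, col=3), (row=4, col=5), (row=5, col=2), (row=5, col=6), (row=7, col=6)
  Distance 4: (row=3, col=3), (row=4, col=2), (row=4, col=6), (row=5, col=1), (row=5, col=7), (row=6, col=2), (row=6, col=6), (row=7, col=7)
  Distance 5: (row=2, col=3), (row=3, col=2), (row=4, col=1), (row=5, col=0), (row=6, col=7), (row=7, col=2)
  Distance 6: (row=1, col=3), (row=2, col=2), (row=3, col=1), (row=4, col=0), (row=6, col=0), (row=6, col=8), (row=7, col=1)
  Distance 7: (row=1, col=2), (row=1, col=4), (row=2, col=1), (row=3, col=0), (row=7, col=0)
  Distance 8: (row=0, col=2), (row=0, col=4), (row=1, col=1), (row=1, col=5), (row=2, col=0)
  Distance 9: (row=0, col=1), (row=0, col=5), (row=1, col=6), (row=2, col=5)
  Distance 10: (row=0, col=0), (row=0, col=6), (row=1, col=7), (row=2, col=6)
  Distance 11: (row=0, col=7), (row=1, col=8), (row=2, col=7)
  Distance 12: (row=0, col=8), (row=1, col=9)
  Distance 13: (row=0, col=9), (row=1, col=10), (row=2, col=9)
  Distance 14: (row=0, col=10), (row=3, col=9)
  Distance 15: (row=0, col=11), (row=3, col=8), (row=3, col=10), (row=4, col=9)
  Distance 16: (row=3, col=11), (row=4, col=8), (row=4, col=10), (row=5, col=9)
  Distance 17: (row=2, col=11), (row=4, col=11), (row=5, col=10)
  Distance 18: (row=5, col=11), (row=6, col=10)
  Distance 19: (row=6, col=11), (row=7, col=10)
  Distance 20: (row=7, col=9), (row=7, col=11)
Total reachable: 78 (grid has 78 open cells total)

Answer: Reachable cells: 78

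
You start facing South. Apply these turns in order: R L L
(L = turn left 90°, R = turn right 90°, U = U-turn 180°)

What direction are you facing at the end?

Answer: Final heading: East

Derivation:
Start: South
  R (right (90° clockwise)) -> West
  L (left (90° counter-clockwise)) -> South
  L (left (90° counter-clockwise)) -> East
Final: East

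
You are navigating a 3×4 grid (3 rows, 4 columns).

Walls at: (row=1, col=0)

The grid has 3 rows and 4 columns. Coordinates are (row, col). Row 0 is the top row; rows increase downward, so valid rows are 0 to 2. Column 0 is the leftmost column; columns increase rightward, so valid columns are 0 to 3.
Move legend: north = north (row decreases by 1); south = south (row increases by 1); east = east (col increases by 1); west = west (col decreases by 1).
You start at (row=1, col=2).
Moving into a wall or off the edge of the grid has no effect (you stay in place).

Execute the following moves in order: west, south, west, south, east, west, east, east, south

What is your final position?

Start: (row=1, col=2)
  west (west): (row=1, col=2) -> (row=1, col=1)
  south (south): (row=1, col=1) -> (row=2, col=1)
  west (west): (row=2, col=1) -> (row=2, col=0)
  south (south): blocked, stay at (row=2, col=0)
  east (east): (row=2, col=0) -> (row=2, col=1)
  west (west): (row=2, col=1) -> (row=2, col=0)
  east (east): (row=2, col=0) -> (row=2, col=1)
  east (east): (row=2, col=1) -> (row=2, col=2)
  south (south): blocked, stay at (row=2, col=2)
Final: (row=2, col=2)

Answer: Final position: (row=2, col=2)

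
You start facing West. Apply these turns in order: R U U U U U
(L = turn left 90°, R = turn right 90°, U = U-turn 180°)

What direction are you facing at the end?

Start: West
  R (right (90° clockwise)) -> North
  U (U-turn (180°)) -> South
  U (U-turn (180°)) -> North
  U (U-turn (180°)) -> South
  U (U-turn (180°)) -> North
  U (U-turn (180°)) -> South
Final: South

Answer: Final heading: South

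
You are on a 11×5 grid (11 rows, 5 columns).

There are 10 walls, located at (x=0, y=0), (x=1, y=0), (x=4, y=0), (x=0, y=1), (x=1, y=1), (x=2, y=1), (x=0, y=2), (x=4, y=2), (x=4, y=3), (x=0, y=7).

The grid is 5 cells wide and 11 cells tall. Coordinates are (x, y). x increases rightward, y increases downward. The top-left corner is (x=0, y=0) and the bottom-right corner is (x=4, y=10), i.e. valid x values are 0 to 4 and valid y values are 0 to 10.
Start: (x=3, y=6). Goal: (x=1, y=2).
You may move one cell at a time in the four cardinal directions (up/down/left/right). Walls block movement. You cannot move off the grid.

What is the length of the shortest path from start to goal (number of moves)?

BFS from (x=3, y=6) until reaching (x=1, y=2):
  Distance 0: (x=3, y=6)
  Distance 1: (x=3, y=5), (x=2, y=6), (x=4, y=6), (x=3, y=7)
  Distance 2: (x=3, y=4), (x=2, y=5), (x=4, y=5), (x=1, y=6), (x=2, y=7), (x=4, y=7), (x=3, y=8)
  Distance 3: (x=3, y=3), (x=2, y=4), (x=4, y=4), (x=1, y=5), (x=0, y=6), (x=1, y=7), (x=2, y=8), (x=4, y=8), (x=3, y=9)
  Distance 4: (x=3, y=2), (x=2, y=3), (x=1, y=4), (x=0, y=5), (x=1, y=8), (x=2, y=9), (x=4, y=9), (x=3, y=10)
  Distance 5: (x=3, y=1), (x=2, y=2), (x=1, y=3), (x=0, y=4), (x=0, y=8), (x=1, y=9), (x=2, y=10), (x=4, y=10)
  Distance 6: (x=3, y=0), (x=4, y=1), (x=1, y=2), (x=0, y=3), (x=0, y=9), (x=1, y=10)  <- goal reached here
One shortest path (6 moves): (x=3, y=6) -> (x=2, y=6) -> (x=1, y=6) -> (x=1, y=5) -> (x=1, y=4) -> (x=1, y=3) -> (x=1, y=2)

Answer: Shortest path length: 6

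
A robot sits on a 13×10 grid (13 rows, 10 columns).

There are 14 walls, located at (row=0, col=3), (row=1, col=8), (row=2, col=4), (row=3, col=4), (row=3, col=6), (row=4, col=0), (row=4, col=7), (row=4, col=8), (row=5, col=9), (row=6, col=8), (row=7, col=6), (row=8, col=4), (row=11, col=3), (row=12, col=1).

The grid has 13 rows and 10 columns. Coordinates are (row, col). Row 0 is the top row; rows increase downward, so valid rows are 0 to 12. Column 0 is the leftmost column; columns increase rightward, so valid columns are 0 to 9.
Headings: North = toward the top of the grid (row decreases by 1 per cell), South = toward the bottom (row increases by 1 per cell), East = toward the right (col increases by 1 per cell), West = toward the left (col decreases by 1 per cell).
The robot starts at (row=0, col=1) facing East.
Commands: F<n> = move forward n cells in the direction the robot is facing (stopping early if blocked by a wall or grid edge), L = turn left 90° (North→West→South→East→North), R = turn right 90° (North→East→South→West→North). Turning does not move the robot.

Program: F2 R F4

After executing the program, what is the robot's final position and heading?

Start: (row=0, col=1), facing East
  F2: move forward 1/2 (blocked), now at (row=0, col=2)
  R: turn right, now facing South
  F4: move forward 4, now at (row=4, col=2)
Final: (row=4, col=2), facing South

Answer: Final position: (row=4, col=2), facing South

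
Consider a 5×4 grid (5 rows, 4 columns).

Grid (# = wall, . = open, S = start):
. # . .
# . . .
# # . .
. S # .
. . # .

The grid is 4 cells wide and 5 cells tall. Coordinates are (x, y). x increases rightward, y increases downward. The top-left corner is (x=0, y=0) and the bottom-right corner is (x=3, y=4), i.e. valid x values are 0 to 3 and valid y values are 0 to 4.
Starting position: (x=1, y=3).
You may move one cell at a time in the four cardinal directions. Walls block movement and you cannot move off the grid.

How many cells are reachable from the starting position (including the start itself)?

Answer: Reachable cells: 4

Derivation:
BFS flood-fill from (x=1, y=3):
  Distance 0: (x=1, y=3)
  Distance 1: (x=0, y=3), (x=1, y=4)
  Distance 2: (x=0, y=4)
Total reachable: 4 (grid has 14 open cells total)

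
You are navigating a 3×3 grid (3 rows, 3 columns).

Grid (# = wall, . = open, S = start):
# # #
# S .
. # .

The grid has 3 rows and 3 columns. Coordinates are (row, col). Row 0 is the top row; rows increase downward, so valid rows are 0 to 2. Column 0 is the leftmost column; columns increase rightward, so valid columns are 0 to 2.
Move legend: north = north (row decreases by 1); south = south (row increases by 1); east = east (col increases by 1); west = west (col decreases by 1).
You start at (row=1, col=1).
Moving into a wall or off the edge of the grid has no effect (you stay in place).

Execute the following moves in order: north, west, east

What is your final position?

Answer: Final position: (row=1, col=2)

Derivation:
Start: (row=1, col=1)
  north (north): blocked, stay at (row=1, col=1)
  west (west): blocked, stay at (row=1, col=1)
  east (east): (row=1, col=1) -> (row=1, col=2)
Final: (row=1, col=2)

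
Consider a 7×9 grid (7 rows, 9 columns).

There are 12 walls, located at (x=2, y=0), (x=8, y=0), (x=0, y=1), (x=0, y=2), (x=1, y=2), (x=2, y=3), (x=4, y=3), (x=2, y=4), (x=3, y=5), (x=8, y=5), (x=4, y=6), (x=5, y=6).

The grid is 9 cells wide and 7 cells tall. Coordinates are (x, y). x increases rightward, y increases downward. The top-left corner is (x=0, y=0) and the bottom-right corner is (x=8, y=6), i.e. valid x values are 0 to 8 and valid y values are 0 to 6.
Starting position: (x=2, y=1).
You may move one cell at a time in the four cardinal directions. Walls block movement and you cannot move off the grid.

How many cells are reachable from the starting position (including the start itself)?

Answer: Reachable cells: 40

Derivation:
BFS flood-fill from (x=2, y=1):
  Distance 0: (x=2, y=1)
  Distance 1: (x=1, y=1), (x=3, y=1), (x=2, y=2)
  Distance 2: (x=1, y=0), (x=3, y=0), (x=4, y=1), (x=3, y=2)
  Distance 3: (x=0, y=0), (x=4, y=0), (x=5, y=1), (x=4, y=2), (x=3, y=3)
  Distance 4: (x=5, y=0), (x=6, y=1), (x=5, y=2), (x=3, y=4)
  Distance 5: (x=6, y=0), (x=7, y=1), (x=6, y=2), (x=5, y=3), (x=4, y=4)
  Distance 6: (x=7, y=0), (x=8, y=1), (x=7, y=2), (x=6, y=3), (x=5, y=4), (x=4, y=5)
  Distance 7: (x=8, y=2), (x=7, y=3), (x=6, y=4), (x=5, y=5)
  Distance 8: (x=8, y=3), (x=7, y=4), (x=6, y=5)
  Distance 9: (x=8, y=4), (x=7, y=5), (x=6, y=6)
  Distance 10: (x=7, y=6)
  Distance 11: (x=8, y=6)
Total reachable: 40 (grid has 51 open cells total)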